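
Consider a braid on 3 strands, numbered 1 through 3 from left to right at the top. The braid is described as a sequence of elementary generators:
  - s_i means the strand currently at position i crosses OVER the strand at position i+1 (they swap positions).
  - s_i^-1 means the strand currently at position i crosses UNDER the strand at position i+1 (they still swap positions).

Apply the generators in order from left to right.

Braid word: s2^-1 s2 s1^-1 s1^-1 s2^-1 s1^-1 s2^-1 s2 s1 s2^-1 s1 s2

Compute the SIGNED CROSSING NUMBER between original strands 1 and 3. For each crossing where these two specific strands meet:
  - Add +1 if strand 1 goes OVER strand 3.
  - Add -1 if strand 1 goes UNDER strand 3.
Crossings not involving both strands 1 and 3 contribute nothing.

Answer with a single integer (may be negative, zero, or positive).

Answer: -1

Derivation:
Gen 1: crossing 2x3. Both 1&3? no. Sum: 0
Gen 2: crossing 3x2. Both 1&3? no. Sum: 0
Gen 3: crossing 1x2. Both 1&3? no. Sum: 0
Gen 4: crossing 2x1. Both 1&3? no. Sum: 0
Gen 5: crossing 2x3. Both 1&3? no. Sum: 0
Gen 6: 1 under 3. Both 1&3? yes. Contrib: -1. Sum: -1
Gen 7: crossing 1x2. Both 1&3? no. Sum: -1
Gen 8: crossing 2x1. Both 1&3? no. Sum: -1
Gen 9: 3 over 1. Both 1&3? yes. Contrib: -1. Sum: -2
Gen 10: crossing 3x2. Both 1&3? no. Sum: -2
Gen 11: crossing 1x2. Both 1&3? no. Sum: -2
Gen 12: 1 over 3. Both 1&3? yes. Contrib: +1. Sum: -1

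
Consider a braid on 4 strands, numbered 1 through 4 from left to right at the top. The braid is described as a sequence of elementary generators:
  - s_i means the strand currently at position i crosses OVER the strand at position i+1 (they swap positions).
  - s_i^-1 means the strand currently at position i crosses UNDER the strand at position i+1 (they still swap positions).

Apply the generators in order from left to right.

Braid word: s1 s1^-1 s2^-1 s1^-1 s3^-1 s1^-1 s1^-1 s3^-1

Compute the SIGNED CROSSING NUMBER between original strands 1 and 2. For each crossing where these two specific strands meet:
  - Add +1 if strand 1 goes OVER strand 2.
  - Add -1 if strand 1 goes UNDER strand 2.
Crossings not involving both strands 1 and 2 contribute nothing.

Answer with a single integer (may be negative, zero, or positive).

Gen 1: 1 over 2. Both 1&2? yes. Contrib: +1. Sum: 1
Gen 2: 2 under 1. Both 1&2? yes. Contrib: +1. Sum: 2
Gen 3: crossing 2x3. Both 1&2? no. Sum: 2
Gen 4: crossing 1x3. Both 1&2? no. Sum: 2
Gen 5: crossing 2x4. Both 1&2? no. Sum: 2
Gen 6: crossing 3x1. Both 1&2? no. Sum: 2
Gen 7: crossing 1x3. Both 1&2? no. Sum: 2
Gen 8: crossing 4x2. Both 1&2? no. Sum: 2

Answer: 2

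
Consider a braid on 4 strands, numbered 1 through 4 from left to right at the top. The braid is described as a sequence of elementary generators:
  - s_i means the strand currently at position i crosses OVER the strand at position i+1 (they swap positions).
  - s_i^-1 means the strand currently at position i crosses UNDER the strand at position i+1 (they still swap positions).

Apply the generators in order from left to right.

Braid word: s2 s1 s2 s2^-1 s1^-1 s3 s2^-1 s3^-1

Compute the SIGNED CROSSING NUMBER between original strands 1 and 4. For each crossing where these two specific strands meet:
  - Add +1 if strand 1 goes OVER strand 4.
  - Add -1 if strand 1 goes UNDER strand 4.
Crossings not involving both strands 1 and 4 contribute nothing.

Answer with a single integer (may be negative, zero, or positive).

Answer: 0

Derivation:
Gen 1: crossing 2x3. Both 1&4? no. Sum: 0
Gen 2: crossing 1x3. Both 1&4? no. Sum: 0
Gen 3: crossing 1x2. Both 1&4? no. Sum: 0
Gen 4: crossing 2x1. Both 1&4? no. Sum: 0
Gen 5: crossing 3x1. Both 1&4? no. Sum: 0
Gen 6: crossing 2x4. Both 1&4? no. Sum: 0
Gen 7: crossing 3x4. Both 1&4? no. Sum: 0
Gen 8: crossing 3x2. Both 1&4? no. Sum: 0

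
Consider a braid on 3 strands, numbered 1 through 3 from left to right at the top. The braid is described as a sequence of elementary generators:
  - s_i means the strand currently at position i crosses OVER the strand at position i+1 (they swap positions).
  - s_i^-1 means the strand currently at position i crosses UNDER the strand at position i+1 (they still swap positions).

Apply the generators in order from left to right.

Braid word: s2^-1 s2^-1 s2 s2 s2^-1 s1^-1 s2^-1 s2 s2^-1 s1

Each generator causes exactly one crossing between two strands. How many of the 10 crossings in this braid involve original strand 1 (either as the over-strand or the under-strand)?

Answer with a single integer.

Gen 1: crossing 2x3. Involves strand 1? no. Count so far: 0
Gen 2: crossing 3x2. Involves strand 1? no. Count so far: 0
Gen 3: crossing 2x3. Involves strand 1? no. Count so far: 0
Gen 4: crossing 3x2. Involves strand 1? no. Count so far: 0
Gen 5: crossing 2x3. Involves strand 1? no. Count so far: 0
Gen 6: crossing 1x3. Involves strand 1? yes. Count so far: 1
Gen 7: crossing 1x2. Involves strand 1? yes. Count so far: 2
Gen 8: crossing 2x1. Involves strand 1? yes. Count so far: 3
Gen 9: crossing 1x2. Involves strand 1? yes. Count so far: 4
Gen 10: crossing 3x2. Involves strand 1? no. Count so far: 4

Answer: 4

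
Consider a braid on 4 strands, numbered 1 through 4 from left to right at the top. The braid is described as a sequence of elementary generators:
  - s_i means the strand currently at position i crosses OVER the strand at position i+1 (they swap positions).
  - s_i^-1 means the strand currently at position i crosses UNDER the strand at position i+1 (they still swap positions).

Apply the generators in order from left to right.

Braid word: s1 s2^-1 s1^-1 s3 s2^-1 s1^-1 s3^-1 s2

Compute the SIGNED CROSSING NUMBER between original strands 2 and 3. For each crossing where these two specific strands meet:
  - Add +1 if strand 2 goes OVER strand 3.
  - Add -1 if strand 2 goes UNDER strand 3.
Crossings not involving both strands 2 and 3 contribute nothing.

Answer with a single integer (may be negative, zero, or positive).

Gen 1: crossing 1x2. Both 2&3? no. Sum: 0
Gen 2: crossing 1x3. Both 2&3? no. Sum: 0
Gen 3: 2 under 3. Both 2&3? yes. Contrib: -1. Sum: -1
Gen 4: crossing 1x4. Both 2&3? no. Sum: -1
Gen 5: crossing 2x4. Both 2&3? no. Sum: -1
Gen 6: crossing 3x4. Both 2&3? no. Sum: -1
Gen 7: crossing 2x1. Both 2&3? no. Sum: -1
Gen 8: crossing 3x1. Both 2&3? no. Sum: -1

Answer: -1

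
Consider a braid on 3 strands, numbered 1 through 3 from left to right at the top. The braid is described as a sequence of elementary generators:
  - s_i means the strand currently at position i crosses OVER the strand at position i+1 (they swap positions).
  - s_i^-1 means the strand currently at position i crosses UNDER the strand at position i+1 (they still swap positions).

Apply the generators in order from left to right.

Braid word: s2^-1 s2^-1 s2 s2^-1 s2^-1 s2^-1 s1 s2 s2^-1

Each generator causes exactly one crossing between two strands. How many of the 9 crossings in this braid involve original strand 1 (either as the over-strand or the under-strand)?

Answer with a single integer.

Gen 1: crossing 2x3. Involves strand 1? no. Count so far: 0
Gen 2: crossing 3x2. Involves strand 1? no. Count so far: 0
Gen 3: crossing 2x3. Involves strand 1? no. Count so far: 0
Gen 4: crossing 3x2. Involves strand 1? no. Count so far: 0
Gen 5: crossing 2x3. Involves strand 1? no. Count so far: 0
Gen 6: crossing 3x2. Involves strand 1? no. Count so far: 0
Gen 7: crossing 1x2. Involves strand 1? yes. Count so far: 1
Gen 8: crossing 1x3. Involves strand 1? yes. Count so far: 2
Gen 9: crossing 3x1. Involves strand 1? yes. Count so far: 3

Answer: 3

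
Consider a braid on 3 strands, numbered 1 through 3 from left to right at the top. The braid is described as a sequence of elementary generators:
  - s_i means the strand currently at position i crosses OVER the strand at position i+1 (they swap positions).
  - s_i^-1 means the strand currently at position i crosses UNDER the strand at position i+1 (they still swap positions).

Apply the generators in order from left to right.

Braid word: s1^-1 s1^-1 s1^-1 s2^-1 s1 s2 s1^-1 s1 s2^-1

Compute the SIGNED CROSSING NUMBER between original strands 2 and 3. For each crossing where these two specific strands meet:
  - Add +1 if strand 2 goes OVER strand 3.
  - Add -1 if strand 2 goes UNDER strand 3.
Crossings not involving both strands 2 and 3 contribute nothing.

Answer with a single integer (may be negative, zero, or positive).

Answer: 1

Derivation:
Gen 1: crossing 1x2. Both 2&3? no. Sum: 0
Gen 2: crossing 2x1. Both 2&3? no. Sum: 0
Gen 3: crossing 1x2. Both 2&3? no. Sum: 0
Gen 4: crossing 1x3. Both 2&3? no. Sum: 0
Gen 5: 2 over 3. Both 2&3? yes. Contrib: +1. Sum: 1
Gen 6: crossing 2x1. Both 2&3? no. Sum: 1
Gen 7: crossing 3x1. Both 2&3? no. Sum: 1
Gen 8: crossing 1x3. Both 2&3? no. Sum: 1
Gen 9: crossing 1x2. Both 2&3? no. Sum: 1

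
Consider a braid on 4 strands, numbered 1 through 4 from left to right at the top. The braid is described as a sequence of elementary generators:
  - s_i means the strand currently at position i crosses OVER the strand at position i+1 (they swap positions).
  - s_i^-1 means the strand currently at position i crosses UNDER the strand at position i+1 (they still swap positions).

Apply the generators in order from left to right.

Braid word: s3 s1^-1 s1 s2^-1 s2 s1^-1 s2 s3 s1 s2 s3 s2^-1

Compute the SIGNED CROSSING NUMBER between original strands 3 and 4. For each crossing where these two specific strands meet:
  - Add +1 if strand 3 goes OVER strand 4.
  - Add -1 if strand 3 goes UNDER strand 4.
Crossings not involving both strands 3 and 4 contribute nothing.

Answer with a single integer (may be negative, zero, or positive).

Gen 1: 3 over 4. Both 3&4? yes. Contrib: +1. Sum: 1
Gen 2: crossing 1x2. Both 3&4? no. Sum: 1
Gen 3: crossing 2x1. Both 3&4? no. Sum: 1
Gen 4: crossing 2x4. Both 3&4? no. Sum: 1
Gen 5: crossing 4x2. Both 3&4? no. Sum: 1
Gen 6: crossing 1x2. Both 3&4? no. Sum: 1
Gen 7: crossing 1x4. Both 3&4? no. Sum: 1
Gen 8: crossing 1x3. Both 3&4? no. Sum: 1
Gen 9: crossing 2x4. Both 3&4? no. Sum: 1
Gen 10: crossing 2x3. Both 3&4? no. Sum: 1
Gen 11: crossing 2x1. Both 3&4? no. Sum: 1
Gen 12: crossing 3x1. Both 3&4? no. Sum: 1

Answer: 1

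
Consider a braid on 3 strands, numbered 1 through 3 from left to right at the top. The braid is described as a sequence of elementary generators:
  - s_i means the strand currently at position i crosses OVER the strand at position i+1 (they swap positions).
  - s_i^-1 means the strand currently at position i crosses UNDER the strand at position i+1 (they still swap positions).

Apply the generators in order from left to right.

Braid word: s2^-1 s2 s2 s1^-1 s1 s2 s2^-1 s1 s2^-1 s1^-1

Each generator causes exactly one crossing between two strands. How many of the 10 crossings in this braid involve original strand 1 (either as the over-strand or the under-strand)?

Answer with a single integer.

Gen 1: crossing 2x3. Involves strand 1? no. Count so far: 0
Gen 2: crossing 3x2. Involves strand 1? no. Count so far: 0
Gen 3: crossing 2x3. Involves strand 1? no. Count so far: 0
Gen 4: crossing 1x3. Involves strand 1? yes. Count so far: 1
Gen 5: crossing 3x1. Involves strand 1? yes. Count so far: 2
Gen 6: crossing 3x2. Involves strand 1? no. Count so far: 2
Gen 7: crossing 2x3. Involves strand 1? no. Count so far: 2
Gen 8: crossing 1x3. Involves strand 1? yes. Count so far: 3
Gen 9: crossing 1x2. Involves strand 1? yes. Count so far: 4
Gen 10: crossing 3x2. Involves strand 1? no. Count so far: 4

Answer: 4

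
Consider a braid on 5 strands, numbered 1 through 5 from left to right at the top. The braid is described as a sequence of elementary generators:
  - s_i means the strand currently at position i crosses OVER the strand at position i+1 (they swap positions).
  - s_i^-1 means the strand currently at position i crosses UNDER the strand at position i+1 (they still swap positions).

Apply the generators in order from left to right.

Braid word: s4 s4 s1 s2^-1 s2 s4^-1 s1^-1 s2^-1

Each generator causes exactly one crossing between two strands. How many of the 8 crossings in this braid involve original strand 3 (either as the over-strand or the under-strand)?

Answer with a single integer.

Answer: 3

Derivation:
Gen 1: crossing 4x5. Involves strand 3? no. Count so far: 0
Gen 2: crossing 5x4. Involves strand 3? no. Count so far: 0
Gen 3: crossing 1x2. Involves strand 3? no. Count so far: 0
Gen 4: crossing 1x3. Involves strand 3? yes. Count so far: 1
Gen 5: crossing 3x1. Involves strand 3? yes. Count so far: 2
Gen 6: crossing 4x5. Involves strand 3? no. Count so far: 2
Gen 7: crossing 2x1. Involves strand 3? no. Count so far: 2
Gen 8: crossing 2x3. Involves strand 3? yes. Count so far: 3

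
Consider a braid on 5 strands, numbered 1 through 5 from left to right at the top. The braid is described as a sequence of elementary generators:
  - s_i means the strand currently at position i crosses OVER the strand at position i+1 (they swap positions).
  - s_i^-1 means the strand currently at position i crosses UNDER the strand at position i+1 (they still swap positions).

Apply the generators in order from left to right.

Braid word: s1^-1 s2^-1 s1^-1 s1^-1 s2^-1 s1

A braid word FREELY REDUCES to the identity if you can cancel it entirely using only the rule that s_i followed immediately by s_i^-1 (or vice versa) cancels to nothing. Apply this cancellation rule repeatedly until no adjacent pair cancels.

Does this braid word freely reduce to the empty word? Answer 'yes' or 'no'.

Answer: no

Derivation:
Gen 1 (s1^-1): push. Stack: [s1^-1]
Gen 2 (s2^-1): push. Stack: [s1^-1 s2^-1]
Gen 3 (s1^-1): push. Stack: [s1^-1 s2^-1 s1^-1]
Gen 4 (s1^-1): push. Stack: [s1^-1 s2^-1 s1^-1 s1^-1]
Gen 5 (s2^-1): push. Stack: [s1^-1 s2^-1 s1^-1 s1^-1 s2^-1]
Gen 6 (s1): push. Stack: [s1^-1 s2^-1 s1^-1 s1^-1 s2^-1 s1]
Reduced word: s1^-1 s2^-1 s1^-1 s1^-1 s2^-1 s1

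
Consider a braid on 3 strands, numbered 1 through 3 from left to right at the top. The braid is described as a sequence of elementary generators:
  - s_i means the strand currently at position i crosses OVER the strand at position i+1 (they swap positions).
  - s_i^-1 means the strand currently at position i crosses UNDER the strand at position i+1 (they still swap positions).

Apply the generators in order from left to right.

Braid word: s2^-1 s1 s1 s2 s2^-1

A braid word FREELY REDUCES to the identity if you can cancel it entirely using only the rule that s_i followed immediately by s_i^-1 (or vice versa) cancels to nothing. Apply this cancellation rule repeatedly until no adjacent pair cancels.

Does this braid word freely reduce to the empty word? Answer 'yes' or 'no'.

Answer: no

Derivation:
Gen 1 (s2^-1): push. Stack: [s2^-1]
Gen 2 (s1): push. Stack: [s2^-1 s1]
Gen 3 (s1): push. Stack: [s2^-1 s1 s1]
Gen 4 (s2): push. Stack: [s2^-1 s1 s1 s2]
Gen 5 (s2^-1): cancels prior s2. Stack: [s2^-1 s1 s1]
Reduced word: s2^-1 s1 s1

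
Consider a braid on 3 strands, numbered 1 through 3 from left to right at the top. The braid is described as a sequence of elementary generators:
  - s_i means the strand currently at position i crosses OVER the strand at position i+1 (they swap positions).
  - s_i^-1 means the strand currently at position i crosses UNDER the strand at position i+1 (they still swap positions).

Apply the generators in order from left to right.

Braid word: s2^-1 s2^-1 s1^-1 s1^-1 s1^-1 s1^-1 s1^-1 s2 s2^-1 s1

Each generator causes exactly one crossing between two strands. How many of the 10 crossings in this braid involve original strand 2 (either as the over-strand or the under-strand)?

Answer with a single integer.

Gen 1: crossing 2x3. Involves strand 2? yes. Count so far: 1
Gen 2: crossing 3x2. Involves strand 2? yes. Count so far: 2
Gen 3: crossing 1x2. Involves strand 2? yes. Count so far: 3
Gen 4: crossing 2x1. Involves strand 2? yes. Count so far: 4
Gen 5: crossing 1x2. Involves strand 2? yes. Count so far: 5
Gen 6: crossing 2x1. Involves strand 2? yes. Count so far: 6
Gen 7: crossing 1x2. Involves strand 2? yes. Count so far: 7
Gen 8: crossing 1x3. Involves strand 2? no. Count so far: 7
Gen 9: crossing 3x1. Involves strand 2? no. Count so far: 7
Gen 10: crossing 2x1. Involves strand 2? yes. Count so far: 8

Answer: 8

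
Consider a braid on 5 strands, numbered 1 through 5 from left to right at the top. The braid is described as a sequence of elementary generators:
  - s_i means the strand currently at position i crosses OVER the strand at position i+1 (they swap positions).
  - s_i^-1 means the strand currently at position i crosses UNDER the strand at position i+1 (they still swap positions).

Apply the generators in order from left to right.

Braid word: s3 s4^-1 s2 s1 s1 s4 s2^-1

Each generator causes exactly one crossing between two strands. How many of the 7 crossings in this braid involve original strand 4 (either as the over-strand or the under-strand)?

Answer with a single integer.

Gen 1: crossing 3x4. Involves strand 4? yes. Count so far: 1
Gen 2: crossing 3x5. Involves strand 4? no. Count so far: 1
Gen 3: crossing 2x4. Involves strand 4? yes. Count so far: 2
Gen 4: crossing 1x4. Involves strand 4? yes. Count so far: 3
Gen 5: crossing 4x1. Involves strand 4? yes. Count so far: 4
Gen 6: crossing 5x3. Involves strand 4? no. Count so far: 4
Gen 7: crossing 4x2. Involves strand 4? yes. Count so far: 5

Answer: 5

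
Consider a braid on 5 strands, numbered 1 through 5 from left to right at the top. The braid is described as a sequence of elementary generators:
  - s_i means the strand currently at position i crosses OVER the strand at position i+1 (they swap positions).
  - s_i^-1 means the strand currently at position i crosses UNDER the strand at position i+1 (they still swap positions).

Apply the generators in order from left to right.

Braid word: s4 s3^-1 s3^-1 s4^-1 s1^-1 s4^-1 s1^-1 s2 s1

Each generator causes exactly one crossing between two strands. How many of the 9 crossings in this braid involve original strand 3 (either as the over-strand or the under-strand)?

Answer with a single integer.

Gen 1: crossing 4x5. Involves strand 3? no. Count so far: 0
Gen 2: crossing 3x5. Involves strand 3? yes. Count so far: 1
Gen 3: crossing 5x3. Involves strand 3? yes. Count so far: 2
Gen 4: crossing 5x4. Involves strand 3? no. Count so far: 2
Gen 5: crossing 1x2. Involves strand 3? no. Count so far: 2
Gen 6: crossing 4x5. Involves strand 3? no. Count so far: 2
Gen 7: crossing 2x1. Involves strand 3? no. Count so far: 2
Gen 8: crossing 2x3. Involves strand 3? yes. Count so far: 3
Gen 9: crossing 1x3. Involves strand 3? yes. Count so far: 4

Answer: 4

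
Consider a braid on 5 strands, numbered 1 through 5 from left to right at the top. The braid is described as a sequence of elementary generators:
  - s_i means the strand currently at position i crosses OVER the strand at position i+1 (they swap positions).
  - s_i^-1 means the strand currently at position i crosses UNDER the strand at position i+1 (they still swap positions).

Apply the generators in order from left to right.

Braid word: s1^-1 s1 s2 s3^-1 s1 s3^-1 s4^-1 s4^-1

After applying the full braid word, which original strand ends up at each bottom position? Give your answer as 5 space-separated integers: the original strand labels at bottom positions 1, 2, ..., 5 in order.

Answer: 3 1 2 4 5

Derivation:
Gen 1 (s1^-1): strand 1 crosses under strand 2. Perm now: [2 1 3 4 5]
Gen 2 (s1): strand 2 crosses over strand 1. Perm now: [1 2 3 4 5]
Gen 3 (s2): strand 2 crosses over strand 3. Perm now: [1 3 2 4 5]
Gen 4 (s3^-1): strand 2 crosses under strand 4. Perm now: [1 3 4 2 5]
Gen 5 (s1): strand 1 crosses over strand 3. Perm now: [3 1 4 2 5]
Gen 6 (s3^-1): strand 4 crosses under strand 2. Perm now: [3 1 2 4 5]
Gen 7 (s4^-1): strand 4 crosses under strand 5. Perm now: [3 1 2 5 4]
Gen 8 (s4^-1): strand 5 crosses under strand 4. Perm now: [3 1 2 4 5]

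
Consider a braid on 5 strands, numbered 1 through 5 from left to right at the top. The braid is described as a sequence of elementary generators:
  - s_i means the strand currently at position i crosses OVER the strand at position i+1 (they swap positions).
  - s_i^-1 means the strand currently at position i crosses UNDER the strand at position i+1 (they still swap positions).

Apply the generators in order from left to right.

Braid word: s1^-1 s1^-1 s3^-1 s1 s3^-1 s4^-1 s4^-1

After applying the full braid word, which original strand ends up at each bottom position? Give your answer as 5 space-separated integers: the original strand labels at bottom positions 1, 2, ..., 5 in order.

Gen 1 (s1^-1): strand 1 crosses under strand 2. Perm now: [2 1 3 4 5]
Gen 2 (s1^-1): strand 2 crosses under strand 1. Perm now: [1 2 3 4 5]
Gen 3 (s3^-1): strand 3 crosses under strand 4. Perm now: [1 2 4 3 5]
Gen 4 (s1): strand 1 crosses over strand 2. Perm now: [2 1 4 3 5]
Gen 5 (s3^-1): strand 4 crosses under strand 3. Perm now: [2 1 3 4 5]
Gen 6 (s4^-1): strand 4 crosses under strand 5. Perm now: [2 1 3 5 4]
Gen 7 (s4^-1): strand 5 crosses under strand 4. Perm now: [2 1 3 4 5]

Answer: 2 1 3 4 5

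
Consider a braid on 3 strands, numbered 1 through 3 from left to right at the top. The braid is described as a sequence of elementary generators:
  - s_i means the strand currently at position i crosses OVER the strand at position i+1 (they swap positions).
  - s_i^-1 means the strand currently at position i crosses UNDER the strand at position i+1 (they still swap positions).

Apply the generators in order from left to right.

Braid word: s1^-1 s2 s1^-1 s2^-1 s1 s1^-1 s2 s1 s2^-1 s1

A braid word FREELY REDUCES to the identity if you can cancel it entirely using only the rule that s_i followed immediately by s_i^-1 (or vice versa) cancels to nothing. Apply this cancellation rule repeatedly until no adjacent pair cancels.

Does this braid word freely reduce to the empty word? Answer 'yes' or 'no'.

Answer: yes

Derivation:
Gen 1 (s1^-1): push. Stack: [s1^-1]
Gen 2 (s2): push. Stack: [s1^-1 s2]
Gen 3 (s1^-1): push. Stack: [s1^-1 s2 s1^-1]
Gen 4 (s2^-1): push. Stack: [s1^-1 s2 s1^-1 s2^-1]
Gen 5 (s1): push. Stack: [s1^-1 s2 s1^-1 s2^-1 s1]
Gen 6 (s1^-1): cancels prior s1. Stack: [s1^-1 s2 s1^-1 s2^-1]
Gen 7 (s2): cancels prior s2^-1. Stack: [s1^-1 s2 s1^-1]
Gen 8 (s1): cancels prior s1^-1. Stack: [s1^-1 s2]
Gen 9 (s2^-1): cancels prior s2. Stack: [s1^-1]
Gen 10 (s1): cancels prior s1^-1. Stack: []
Reduced word: (empty)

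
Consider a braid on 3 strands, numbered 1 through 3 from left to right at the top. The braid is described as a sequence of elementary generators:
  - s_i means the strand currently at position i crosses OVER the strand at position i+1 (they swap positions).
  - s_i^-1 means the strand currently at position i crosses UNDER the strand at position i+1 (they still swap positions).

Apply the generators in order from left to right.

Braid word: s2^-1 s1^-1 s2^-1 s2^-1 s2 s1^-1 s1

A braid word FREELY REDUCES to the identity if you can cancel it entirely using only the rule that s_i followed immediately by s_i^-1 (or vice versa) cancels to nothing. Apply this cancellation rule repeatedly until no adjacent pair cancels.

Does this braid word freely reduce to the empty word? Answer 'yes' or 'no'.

Gen 1 (s2^-1): push. Stack: [s2^-1]
Gen 2 (s1^-1): push. Stack: [s2^-1 s1^-1]
Gen 3 (s2^-1): push. Stack: [s2^-1 s1^-1 s2^-1]
Gen 4 (s2^-1): push. Stack: [s2^-1 s1^-1 s2^-1 s2^-1]
Gen 5 (s2): cancels prior s2^-1. Stack: [s2^-1 s1^-1 s2^-1]
Gen 6 (s1^-1): push. Stack: [s2^-1 s1^-1 s2^-1 s1^-1]
Gen 7 (s1): cancels prior s1^-1. Stack: [s2^-1 s1^-1 s2^-1]
Reduced word: s2^-1 s1^-1 s2^-1

Answer: no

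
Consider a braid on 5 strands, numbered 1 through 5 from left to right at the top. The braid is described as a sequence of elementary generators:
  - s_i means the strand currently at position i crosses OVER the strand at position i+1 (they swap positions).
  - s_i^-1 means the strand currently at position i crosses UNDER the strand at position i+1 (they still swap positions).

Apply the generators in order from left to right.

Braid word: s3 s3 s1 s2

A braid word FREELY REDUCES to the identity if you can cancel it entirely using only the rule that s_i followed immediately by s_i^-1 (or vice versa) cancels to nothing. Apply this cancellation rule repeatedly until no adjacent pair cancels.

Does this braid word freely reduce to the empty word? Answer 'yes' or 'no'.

Gen 1 (s3): push. Stack: [s3]
Gen 2 (s3): push. Stack: [s3 s3]
Gen 3 (s1): push. Stack: [s3 s3 s1]
Gen 4 (s2): push. Stack: [s3 s3 s1 s2]
Reduced word: s3 s3 s1 s2

Answer: no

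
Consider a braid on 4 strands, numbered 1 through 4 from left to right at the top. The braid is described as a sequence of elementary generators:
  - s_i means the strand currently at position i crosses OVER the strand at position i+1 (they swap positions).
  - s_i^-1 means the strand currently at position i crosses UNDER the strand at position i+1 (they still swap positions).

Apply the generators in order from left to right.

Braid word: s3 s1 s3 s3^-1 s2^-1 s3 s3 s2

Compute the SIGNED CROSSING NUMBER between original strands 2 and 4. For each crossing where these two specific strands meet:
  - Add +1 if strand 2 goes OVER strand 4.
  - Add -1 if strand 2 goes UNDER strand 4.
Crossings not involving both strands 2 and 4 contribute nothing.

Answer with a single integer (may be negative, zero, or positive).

Gen 1: crossing 3x4. Both 2&4? no. Sum: 0
Gen 2: crossing 1x2. Both 2&4? no. Sum: 0
Gen 3: crossing 4x3. Both 2&4? no. Sum: 0
Gen 4: crossing 3x4. Both 2&4? no. Sum: 0
Gen 5: crossing 1x4. Both 2&4? no. Sum: 0
Gen 6: crossing 1x3. Both 2&4? no. Sum: 0
Gen 7: crossing 3x1. Both 2&4? no. Sum: 0
Gen 8: crossing 4x1. Both 2&4? no. Sum: 0

Answer: 0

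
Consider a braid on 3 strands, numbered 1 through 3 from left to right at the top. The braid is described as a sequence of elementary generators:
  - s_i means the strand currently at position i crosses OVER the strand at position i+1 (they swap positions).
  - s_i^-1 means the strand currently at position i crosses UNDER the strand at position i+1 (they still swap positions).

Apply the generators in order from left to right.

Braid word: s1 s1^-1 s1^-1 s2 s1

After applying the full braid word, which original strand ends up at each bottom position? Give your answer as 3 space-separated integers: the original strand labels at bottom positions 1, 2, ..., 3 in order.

Answer: 3 2 1

Derivation:
Gen 1 (s1): strand 1 crosses over strand 2. Perm now: [2 1 3]
Gen 2 (s1^-1): strand 2 crosses under strand 1. Perm now: [1 2 3]
Gen 3 (s1^-1): strand 1 crosses under strand 2. Perm now: [2 1 3]
Gen 4 (s2): strand 1 crosses over strand 3. Perm now: [2 3 1]
Gen 5 (s1): strand 2 crosses over strand 3. Perm now: [3 2 1]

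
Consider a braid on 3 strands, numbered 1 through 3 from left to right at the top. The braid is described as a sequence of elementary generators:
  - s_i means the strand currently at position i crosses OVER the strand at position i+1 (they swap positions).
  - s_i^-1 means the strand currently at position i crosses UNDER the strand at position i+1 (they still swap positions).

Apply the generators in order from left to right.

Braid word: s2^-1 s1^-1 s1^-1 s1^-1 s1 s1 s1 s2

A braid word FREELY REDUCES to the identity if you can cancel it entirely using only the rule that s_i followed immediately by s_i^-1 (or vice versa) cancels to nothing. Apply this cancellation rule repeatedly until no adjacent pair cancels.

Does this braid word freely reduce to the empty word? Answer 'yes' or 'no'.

Gen 1 (s2^-1): push. Stack: [s2^-1]
Gen 2 (s1^-1): push. Stack: [s2^-1 s1^-1]
Gen 3 (s1^-1): push. Stack: [s2^-1 s1^-1 s1^-1]
Gen 4 (s1^-1): push. Stack: [s2^-1 s1^-1 s1^-1 s1^-1]
Gen 5 (s1): cancels prior s1^-1. Stack: [s2^-1 s1^-1 s1^-1]
Gen 6 (s1): cancels prior s1^-1. Stack: [s2^-1 s1^-1]
Gen 7 (s1): cancels prior s1^-1. Stack: [s2^-1]
Gen 8 (s2): cancels prior s2^-1. Stack: []
Reduced word: (empty)

Answer: yes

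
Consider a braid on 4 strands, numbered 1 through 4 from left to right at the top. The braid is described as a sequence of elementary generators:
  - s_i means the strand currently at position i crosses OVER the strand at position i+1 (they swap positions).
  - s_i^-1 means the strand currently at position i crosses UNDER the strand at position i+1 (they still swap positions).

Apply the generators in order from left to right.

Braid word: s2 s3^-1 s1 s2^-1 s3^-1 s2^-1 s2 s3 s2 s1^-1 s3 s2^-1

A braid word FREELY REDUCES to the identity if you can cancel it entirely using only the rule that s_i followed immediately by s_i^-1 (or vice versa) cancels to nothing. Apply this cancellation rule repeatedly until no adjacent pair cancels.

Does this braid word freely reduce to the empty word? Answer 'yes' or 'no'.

Gen 1 (s2): push. Stack: [s2]
Gen 2 (s3^-1): push. Stack: [s2 s3^-1]
Gen 3 (s1): push. Stack: [s2 s3^-1 s1]
Gen 4 (s2^-1): push. Stack: [s2 s3^-1 s1 s2^-1]
Gen 5 (s3^-1): push. Stack: [s2 s3^-1 s1 s2^-1 s3^-1]
Gen 6 (s2^-1): push. Stack: [s2 s3^-1 s1 s2^-1 s3^-1 s2^-1]
Gen 7 (s2): cancels prior s2^-1. Stack: [s2 s3^-1 s1 s2^-1 s3^-1]
Gen 8 (s3): cancels prior s3^-1. Stack: [s2 s3^-1 s1 s2^-1]
Gen 9 (s2): cancels prior s2^-1. Stack: [s2 s3^-1 s1]
Gen 10 (s1^-1): cancels prior s1. Stack: [s2 s3^-1]
Gen 11 (s3): cancels prior s3^-1. Stack: [s2]
Gen 12 (s2^-1): cancels prior s2. Stack: []
Reduced word: (empty)

Answer: yes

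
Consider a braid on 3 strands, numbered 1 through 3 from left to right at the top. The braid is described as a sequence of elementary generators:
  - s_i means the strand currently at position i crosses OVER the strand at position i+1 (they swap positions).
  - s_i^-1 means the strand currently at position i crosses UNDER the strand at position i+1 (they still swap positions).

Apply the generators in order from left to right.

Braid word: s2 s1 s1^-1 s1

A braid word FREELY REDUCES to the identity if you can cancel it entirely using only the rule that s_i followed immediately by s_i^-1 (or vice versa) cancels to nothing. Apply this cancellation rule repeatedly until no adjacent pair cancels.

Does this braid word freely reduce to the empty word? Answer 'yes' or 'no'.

Gen 1 (s2): push. Stack: [s2]
Gen 2 (s1): push. Stack: [s2 s1]
Gen 3 (s1^-1): cancels prior s1. Stack: [s2]
Gen 4 (s1): push. Stack: [s2 s1]
Reduced word: s2 s1

Answer: no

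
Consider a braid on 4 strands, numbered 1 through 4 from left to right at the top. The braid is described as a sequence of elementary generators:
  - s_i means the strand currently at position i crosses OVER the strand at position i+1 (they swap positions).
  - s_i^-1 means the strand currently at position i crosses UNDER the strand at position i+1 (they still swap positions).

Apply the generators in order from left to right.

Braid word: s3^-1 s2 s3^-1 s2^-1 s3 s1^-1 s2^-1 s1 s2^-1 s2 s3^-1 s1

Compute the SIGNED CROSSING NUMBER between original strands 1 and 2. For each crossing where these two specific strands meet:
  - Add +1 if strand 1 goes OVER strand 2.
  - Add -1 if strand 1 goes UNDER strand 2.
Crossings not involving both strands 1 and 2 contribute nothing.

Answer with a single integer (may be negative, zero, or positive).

Gen 1: crossing 3x4. Both 1&2? no. Sum: 0
Gen 2: crossing 2x4. Both 1&2? no. Sum: 0
Gen 3: crossing 2x3. Both 1&2? no. Sum: 0
Gen 4: crossing 4x3. Both 1&2? no. Sum: 0
Gen 5: crossing 4x2. Both 1&2? no. Sum: 0
Gen 6: crossing 1x3. Both 1&2? no. Sum: 0
Gen 7: 1 under 2. Both 1&2? yes. Contrib: -1. Sum: -1
Gen 8: crossing 3x2. Both 1&2? no. Sum: -1
Gen 9: crossing 3x1. Both 1&2? no. Sum: -1
Gen 10: crossing 1x3. Both 1&2? no. Sum: -1
Gen 11: crossing 1x4. Both 1&2? no. Sum: -1
Gen 12: crossing 2x3. Both 1&2? no. Sum: -1

Answer: -1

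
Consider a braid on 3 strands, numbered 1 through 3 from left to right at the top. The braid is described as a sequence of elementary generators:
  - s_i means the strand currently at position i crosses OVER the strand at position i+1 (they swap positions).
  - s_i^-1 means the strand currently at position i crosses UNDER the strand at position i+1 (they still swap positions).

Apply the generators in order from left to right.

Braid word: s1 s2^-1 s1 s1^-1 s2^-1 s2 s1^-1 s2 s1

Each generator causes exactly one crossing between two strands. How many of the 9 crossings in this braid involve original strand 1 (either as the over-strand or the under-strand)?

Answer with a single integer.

Answer: 6

Derivation:
Gen 1: crossing 1x2. Involves strand 1? yes. Count so far: 1
Gen 2: crossing 1x3. Involves strand 1? yes. Count so far: 2
Gen 3: crossing 2x3. Involves strand 1? no. Count so far: 2
Gen 4: crossing 3x2. Involves strand 1? no. Count so far: 2
Gen 5: crossing 3x1. Involves strand 1? yes. Count so far: 3
Gen 6: crossing 1x3. Involves strand 1? yes. Count so far: 4
Gen 7: crossing 2x3. Involves strand 1? no. Count so far: 4
Gen 8: crossing 2x1. Involves strand 1? yes. Count so far: 5
Gen 9: crossing 3x1. Involves strand 1? yes. Count so far: 6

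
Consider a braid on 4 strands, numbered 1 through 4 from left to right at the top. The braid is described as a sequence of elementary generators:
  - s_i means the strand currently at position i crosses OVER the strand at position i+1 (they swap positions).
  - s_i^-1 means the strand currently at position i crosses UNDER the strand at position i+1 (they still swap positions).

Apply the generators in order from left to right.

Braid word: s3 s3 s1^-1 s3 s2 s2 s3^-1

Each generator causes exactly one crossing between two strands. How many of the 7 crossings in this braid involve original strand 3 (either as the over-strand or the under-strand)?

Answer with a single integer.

Gen 1: crossing 3x4. Involves strand 3? yes. Count so far: 1
Gen 2: crossing 4x3. Involves strand 3? yes. Count so far: 2
Gen 3: crossing 1x2. Involves strand 3? no. Count so far: 2
Gen 4: crossing 3x4. Involves strand 3? yes. Count so far: 3
Gen 5: crossing 1x4. Involves strand 3? no. Count so far: 3
Gen 6: crossing 4x1. Involves strand 3? no. Count so far: 3
Gen 7: crossing 4x3. Involves strand 3? yes. Count so far: 4

Answer: 4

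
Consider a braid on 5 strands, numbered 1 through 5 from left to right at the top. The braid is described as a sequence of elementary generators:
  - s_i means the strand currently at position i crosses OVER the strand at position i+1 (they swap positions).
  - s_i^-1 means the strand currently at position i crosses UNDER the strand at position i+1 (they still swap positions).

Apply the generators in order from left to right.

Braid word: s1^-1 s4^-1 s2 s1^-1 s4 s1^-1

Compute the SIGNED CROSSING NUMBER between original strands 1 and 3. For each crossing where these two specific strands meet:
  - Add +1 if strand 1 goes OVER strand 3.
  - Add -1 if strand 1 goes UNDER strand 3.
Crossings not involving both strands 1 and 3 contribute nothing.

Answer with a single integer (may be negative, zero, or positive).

Gen 1: crossing 1x2. Both 1&3? no. Sum: 0
Gen 2: crossing 4x5. Both 1&3? no. Sum: 0
Gen 3: 1 over 3. Both 1&3? yes. Contrib: +1. Sum: 1
Gen 4: crossing 2x3. Both 1&3? no. Sum: 1
Gen 5: crossing 5x4. Both 1&3? no. Sum: 1
Gen 6: crossing 3x2. Both 1&3? no. Sum: 1

Answer: 1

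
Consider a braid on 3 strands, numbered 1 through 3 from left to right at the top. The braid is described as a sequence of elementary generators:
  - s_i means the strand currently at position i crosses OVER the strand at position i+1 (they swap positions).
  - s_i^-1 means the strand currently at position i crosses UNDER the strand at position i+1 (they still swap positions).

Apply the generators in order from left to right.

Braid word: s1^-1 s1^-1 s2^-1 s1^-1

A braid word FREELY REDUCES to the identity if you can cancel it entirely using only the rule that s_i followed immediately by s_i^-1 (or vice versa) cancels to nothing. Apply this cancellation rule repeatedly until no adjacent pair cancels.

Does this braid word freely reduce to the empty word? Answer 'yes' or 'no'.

Answer: no

Derivation:
Gen 1 (s1^-1): push. Stack: [s1^-1]
Gen 2 (s1^-1): push. Stack: [s1^-1 s1^-1]
Gen 3 (s2^-1): push. Stack: [s1^-1 s1^-1 s2^-1]
Gen 4 (s1^-1): push. Stack: [s1^-1 s1^-1 s2^-1 s1^-1]
Reduced word: s1^-1 s1^-1 s2^-1 s1^-1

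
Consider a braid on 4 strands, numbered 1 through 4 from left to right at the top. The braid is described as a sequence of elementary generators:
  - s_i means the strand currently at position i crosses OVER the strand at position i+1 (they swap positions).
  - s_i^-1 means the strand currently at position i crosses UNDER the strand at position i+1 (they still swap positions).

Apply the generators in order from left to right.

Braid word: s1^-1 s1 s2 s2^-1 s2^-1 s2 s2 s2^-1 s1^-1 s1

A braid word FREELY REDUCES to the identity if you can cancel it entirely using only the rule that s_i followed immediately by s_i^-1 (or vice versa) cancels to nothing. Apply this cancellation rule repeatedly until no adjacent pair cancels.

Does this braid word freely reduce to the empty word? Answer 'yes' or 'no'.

Gen 1 (s1^-1): push. Stack: [s1^-1]
Gen 2 (s1): cancels prior s1^-1. Stack: []
Gen 3 (s2): push. Stack: [s2]
Gen 4 (s2^-1): cancels prior s2. Stack: []
Gen 5 (s2^-1): push. Stack: [s2^-1]
Gen 6 (s2): cancels prior s2^-1. Stack: []
Gen 7 (s2): push. Stack: [s2]
Gen 8 (s2^-1): cancels prior s2. Stack: []
Gen 9 (s1^-1): push. Stack: [s1^-1]
Gen 10 (s1): cancels prior s1^-1. Stack: []
Reduced word: (empty)

Answer: yes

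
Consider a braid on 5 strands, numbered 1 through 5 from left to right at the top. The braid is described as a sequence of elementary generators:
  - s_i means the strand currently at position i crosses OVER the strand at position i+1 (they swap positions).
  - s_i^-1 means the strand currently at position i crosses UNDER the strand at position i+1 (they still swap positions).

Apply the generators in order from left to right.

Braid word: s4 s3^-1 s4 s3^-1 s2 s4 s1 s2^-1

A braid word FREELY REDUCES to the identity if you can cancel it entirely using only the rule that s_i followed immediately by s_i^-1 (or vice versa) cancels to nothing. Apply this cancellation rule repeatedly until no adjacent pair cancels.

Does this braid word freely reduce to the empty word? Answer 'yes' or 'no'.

Gen 1 (s4): push. Stack: [s4]
Gen 2 (s3^-1): push. Stack: [s4 s3^-1]
Gen 3 (s4): push. Stack: [s4 s3^-1 s4]
Gen 4 (s3^-1): push. Stack: [s4 s3^-1 s4 s3^-1]
Gen 5 (s2): push. Stack: [s4 s3^-1 s4 s3^-1 s2]
Gen 6 (s4): push. Stack: [s4 s3^-1 s4 s3^-1 s2 s4]
Gen 7 (s1): push. Stack: [s4 s3^-1 s4 s3^-1 s2 s4 s1]
Gen 8 (s2^-1): push. Stack: [s4 s3^-1 s4 s3^-1 s2 s4 s1 s2^-1]
Reduced word: s4 s3^-1 s4 s3^-1 s2 s4 s1 s2^-1

Answer: no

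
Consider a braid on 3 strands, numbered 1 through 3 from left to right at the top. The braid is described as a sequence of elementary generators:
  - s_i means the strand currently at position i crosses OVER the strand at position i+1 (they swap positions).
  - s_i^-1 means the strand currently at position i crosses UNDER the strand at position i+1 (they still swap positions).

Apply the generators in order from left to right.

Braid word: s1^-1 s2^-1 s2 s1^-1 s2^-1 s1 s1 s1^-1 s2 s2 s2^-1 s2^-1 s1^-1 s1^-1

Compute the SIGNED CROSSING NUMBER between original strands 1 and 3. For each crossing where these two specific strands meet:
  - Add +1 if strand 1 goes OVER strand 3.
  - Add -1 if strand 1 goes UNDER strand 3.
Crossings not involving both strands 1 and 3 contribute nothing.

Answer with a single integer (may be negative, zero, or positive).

Gen 1: crossing 1x2. Both 1&3? no. Sum: 0
Gen 2: 1 under 3. Both 1&3? yes. Contrib: -1. Sum: -1
Gen 3: 3 over 1. Both 1&3? yes. Contrib: -1. Sum: -2
Gen 4: crossing 2x1. Both 1&3? no. Sum: -2
Gen 5: crossing 2x3. Both 1&3? no. Sum: -2
Gen 6: 1 over 3. Both 1&3? yes. Contrib: +1. Sum: -1
Gen 7: 3 over 1. Both 1&3? yes. Contrib: -1. Sum: -2
Gen 8: 1 under 3. Both 1&3? yes. Contrib: -1. Sum: -3
Gen 9: crossing 1x2. Both 1&3? no. Sum: -3
Gen 10: crossing 2x1. Both 1&3? no. Sum: -3
Gen 11: crossing 1x2. Both 1&3? no. Sum: -3
Gen 12: crossing 2x1. Both 1&3? no. Sum: -3
Gen 13: 3 under 1. Both 1&3? yes. Contrib: +1. Sum: -2
Gen 14: 1 under 3. Both 1&3? yes. Contrib: -1. Sum: -3

Answer: -3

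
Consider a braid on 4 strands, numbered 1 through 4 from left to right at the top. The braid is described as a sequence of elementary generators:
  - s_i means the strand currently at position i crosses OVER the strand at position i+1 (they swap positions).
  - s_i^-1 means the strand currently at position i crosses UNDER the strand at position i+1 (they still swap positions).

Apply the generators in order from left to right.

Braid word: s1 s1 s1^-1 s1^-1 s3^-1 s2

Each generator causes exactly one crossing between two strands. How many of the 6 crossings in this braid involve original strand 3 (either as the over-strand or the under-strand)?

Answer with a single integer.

Gen 1: crossing 1x2. Involves strand 3? no. Count so far: 0
Gen 2: crossing 2x1. Involves strand 3? no. Count so far: 0
Gen 3: crossing 1x2. Involves strand 3? no. Count so far: 0
Gen 4: crossing 2x1. Involves strand 3? no. Count so far: 0
Gen 5: crossing 3x4. Involves strand 3? yes. Count so far: 1
Gen 6: crossing 2x4. Involves strand 3? no. Count so far: 1

Answer: 1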